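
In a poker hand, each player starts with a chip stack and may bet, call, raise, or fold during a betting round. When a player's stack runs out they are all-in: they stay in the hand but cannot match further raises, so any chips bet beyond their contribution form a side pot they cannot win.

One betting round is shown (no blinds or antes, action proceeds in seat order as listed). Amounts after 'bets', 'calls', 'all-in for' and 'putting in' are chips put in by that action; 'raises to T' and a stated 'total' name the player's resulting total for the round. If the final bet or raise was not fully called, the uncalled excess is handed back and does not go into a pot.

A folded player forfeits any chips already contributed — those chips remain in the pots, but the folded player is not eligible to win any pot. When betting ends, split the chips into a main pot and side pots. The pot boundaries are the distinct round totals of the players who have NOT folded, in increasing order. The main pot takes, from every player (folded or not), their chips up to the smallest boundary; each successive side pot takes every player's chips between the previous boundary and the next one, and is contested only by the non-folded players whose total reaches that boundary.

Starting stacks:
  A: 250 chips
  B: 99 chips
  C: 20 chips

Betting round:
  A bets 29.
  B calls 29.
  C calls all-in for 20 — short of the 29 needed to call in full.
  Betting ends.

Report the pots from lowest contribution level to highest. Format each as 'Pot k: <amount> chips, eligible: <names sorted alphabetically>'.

Contributions: A=29, B=29, C=20
Pot levels (distinct totals of non-folded players): 20, 29
Layer 1-20: 20 each from A, B, C = 20*3 = 60 chips; eligible A, B, C
Layer 21-29: 9 each from A, B = 9*2 = 18 chips; eligible A, B

Pot 1: 60 chips, eligible: A, B, C
Pot 2: 18 chips, eligible: A, B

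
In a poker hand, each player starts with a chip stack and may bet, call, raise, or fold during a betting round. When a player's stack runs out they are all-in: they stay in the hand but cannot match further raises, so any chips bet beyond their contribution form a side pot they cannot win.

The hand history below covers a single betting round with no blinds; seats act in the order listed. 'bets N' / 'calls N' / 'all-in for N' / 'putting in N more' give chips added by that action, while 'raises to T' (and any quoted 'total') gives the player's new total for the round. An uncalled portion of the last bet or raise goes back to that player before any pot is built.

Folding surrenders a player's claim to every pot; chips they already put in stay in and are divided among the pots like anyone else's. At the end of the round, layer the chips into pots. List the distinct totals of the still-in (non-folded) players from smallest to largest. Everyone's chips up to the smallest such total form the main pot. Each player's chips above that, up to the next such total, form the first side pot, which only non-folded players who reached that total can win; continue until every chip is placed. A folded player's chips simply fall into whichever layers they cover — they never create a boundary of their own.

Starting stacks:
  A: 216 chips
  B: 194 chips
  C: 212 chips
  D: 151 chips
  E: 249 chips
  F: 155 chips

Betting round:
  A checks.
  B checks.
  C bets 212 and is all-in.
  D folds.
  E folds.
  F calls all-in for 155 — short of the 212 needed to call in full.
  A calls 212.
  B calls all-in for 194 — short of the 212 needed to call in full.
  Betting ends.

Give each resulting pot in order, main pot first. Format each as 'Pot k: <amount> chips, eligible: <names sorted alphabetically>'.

Contributions: A=212, B=194, C=212, F=155
Folded: D, E
Pot levels (distinct totals of non-folded players): 155, 194, 212
Layer 1-155: 155 each from A, B, C, F = 155*4 = 620 chips; eligible A, B, C, F
Layer 156-194: 39 each from A, B, C = 39*3 = 117 chips; eligible A, B, C
Layer 195-212: 18 each from A, C = 18*2 = 36 chips; eligible A, C

Pot 1: 620 chips, eligible: A, B, C, F
Pot 2: 117 chips, eligible: A, B, C
Pot 3: 36 chips, eligible: A, C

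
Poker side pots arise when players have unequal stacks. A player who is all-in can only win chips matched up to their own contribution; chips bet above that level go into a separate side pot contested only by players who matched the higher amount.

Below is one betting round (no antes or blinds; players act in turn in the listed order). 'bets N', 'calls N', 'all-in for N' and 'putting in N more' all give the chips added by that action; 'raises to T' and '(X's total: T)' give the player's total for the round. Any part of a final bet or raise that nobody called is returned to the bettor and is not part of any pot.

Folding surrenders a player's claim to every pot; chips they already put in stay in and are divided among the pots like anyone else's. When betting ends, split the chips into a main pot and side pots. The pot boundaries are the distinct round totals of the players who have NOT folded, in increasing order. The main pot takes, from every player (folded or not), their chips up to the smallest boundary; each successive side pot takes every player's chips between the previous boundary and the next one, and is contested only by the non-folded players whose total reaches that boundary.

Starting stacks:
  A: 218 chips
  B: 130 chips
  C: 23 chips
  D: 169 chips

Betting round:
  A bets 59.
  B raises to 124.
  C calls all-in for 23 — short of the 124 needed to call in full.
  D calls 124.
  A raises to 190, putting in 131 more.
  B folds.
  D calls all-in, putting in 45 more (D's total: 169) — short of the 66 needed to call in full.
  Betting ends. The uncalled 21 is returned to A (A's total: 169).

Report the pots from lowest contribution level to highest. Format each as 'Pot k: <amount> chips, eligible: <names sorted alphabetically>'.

Pot 1: 92 chips, eligible: A, C, D
Pot 2: 393 chips, eligible: A, D

Derivation:
Contributions (after 21 returned to A): A=169, B=124, C=23, D=169
Folded: B
Pot levels (distinct totals of non-folded players): 23, 169
Layer 1-23: 23 each from A, B, C, D = 23*4 = 92 chips; eligible A, C, D
Layer 24-169: A 146 + B 101 + D 146 = 393 chips; eligible A, D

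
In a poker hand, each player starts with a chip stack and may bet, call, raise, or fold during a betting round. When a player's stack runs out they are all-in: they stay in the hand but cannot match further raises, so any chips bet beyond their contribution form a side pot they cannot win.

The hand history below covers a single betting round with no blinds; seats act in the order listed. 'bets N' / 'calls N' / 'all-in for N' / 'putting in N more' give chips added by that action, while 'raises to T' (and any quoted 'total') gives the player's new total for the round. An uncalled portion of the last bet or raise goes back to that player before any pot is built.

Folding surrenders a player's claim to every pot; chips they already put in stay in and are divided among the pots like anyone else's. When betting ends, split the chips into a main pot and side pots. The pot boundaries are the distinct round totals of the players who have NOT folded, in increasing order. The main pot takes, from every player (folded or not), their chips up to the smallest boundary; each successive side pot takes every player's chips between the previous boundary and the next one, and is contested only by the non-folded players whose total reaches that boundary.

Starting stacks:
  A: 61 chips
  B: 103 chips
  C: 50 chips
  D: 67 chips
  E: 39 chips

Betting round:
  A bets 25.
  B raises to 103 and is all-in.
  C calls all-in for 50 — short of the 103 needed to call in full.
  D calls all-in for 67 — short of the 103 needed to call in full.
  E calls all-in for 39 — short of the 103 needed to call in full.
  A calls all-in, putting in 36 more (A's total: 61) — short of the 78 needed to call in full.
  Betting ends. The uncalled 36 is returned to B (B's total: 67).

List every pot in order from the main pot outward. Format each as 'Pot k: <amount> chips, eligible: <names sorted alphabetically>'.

Contributions (after 36 returned to B): A=61, B=67, C=50, D=67, E=39
Pot levels (distinct totals of non-folded players): 39, 50, 61, 67
Layer 1-39: 39 each from A, B, C, D, E = 39*5 = 195 chips; eligible A, B, C, D, E
Layer 40-50: 11 each from A, B, C, D = 11*4 = 44 chips; eligible A, B, C, D
Layer 51-61: 11 each from A, B, D = 11*3 = 33 chips; eligible A, B, D
Layer 62-67: 6 each from B, D = 6*2 = 12 chips; eligible B, D

Pot 1: 195 chips, eligible: A, B, C, D, E
Pot 2: 44 chips, eligible: A, B, C, D
Pot 3: 33 chips, eligible: A, B, D
Pot 4: 12 chips, eligible: B, D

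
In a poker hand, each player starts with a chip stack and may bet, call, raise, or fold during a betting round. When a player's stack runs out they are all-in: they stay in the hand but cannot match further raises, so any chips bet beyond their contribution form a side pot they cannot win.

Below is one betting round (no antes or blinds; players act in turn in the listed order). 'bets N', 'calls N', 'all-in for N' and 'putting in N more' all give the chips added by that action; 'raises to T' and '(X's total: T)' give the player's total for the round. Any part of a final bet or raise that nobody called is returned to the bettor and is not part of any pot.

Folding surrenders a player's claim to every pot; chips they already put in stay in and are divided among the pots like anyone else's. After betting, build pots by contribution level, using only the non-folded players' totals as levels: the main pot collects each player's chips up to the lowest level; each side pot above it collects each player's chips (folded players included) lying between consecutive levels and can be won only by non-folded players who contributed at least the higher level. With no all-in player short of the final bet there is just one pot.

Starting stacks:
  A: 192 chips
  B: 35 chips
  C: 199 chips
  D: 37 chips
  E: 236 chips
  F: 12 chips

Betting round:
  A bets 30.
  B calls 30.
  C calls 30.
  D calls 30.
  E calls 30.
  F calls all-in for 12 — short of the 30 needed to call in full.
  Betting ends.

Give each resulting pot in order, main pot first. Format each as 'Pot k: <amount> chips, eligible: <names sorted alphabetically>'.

Contributions: A=30, B=30, C=30, D=30, E=30, F=12
Pot levels (distinct totals of non-folded players): 12, 30
Layer 1-12: 12 each from A, B, C, D, E, F = 12*6 = 72 chips; eligible A, B, C, D, E, F
Layer 13-30: 18 each from A, B, C, D, E = 18*5 = 90 chips; eligible A, B, C, D, E

Pot 1: 72 chips, eligible: A, B, C, D, E, F
Pot 2: 90 chips, eligible: A, B, C, D, E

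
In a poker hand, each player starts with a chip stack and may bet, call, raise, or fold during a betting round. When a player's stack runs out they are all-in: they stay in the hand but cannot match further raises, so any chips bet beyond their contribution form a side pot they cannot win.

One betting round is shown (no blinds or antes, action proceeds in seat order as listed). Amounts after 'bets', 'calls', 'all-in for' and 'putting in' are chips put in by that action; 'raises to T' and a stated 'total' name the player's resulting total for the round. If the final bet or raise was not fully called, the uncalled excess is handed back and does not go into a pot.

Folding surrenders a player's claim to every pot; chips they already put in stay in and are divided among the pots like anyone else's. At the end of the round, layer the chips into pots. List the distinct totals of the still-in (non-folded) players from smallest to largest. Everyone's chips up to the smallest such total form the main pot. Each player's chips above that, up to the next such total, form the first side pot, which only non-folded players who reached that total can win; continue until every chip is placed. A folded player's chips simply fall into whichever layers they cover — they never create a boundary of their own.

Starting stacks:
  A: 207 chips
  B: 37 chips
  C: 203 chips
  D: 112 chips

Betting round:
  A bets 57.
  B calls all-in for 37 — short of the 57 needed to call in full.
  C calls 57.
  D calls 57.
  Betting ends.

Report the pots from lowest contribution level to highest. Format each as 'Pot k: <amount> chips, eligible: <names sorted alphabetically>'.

Contributions: A=57, B=37, C=57, D=57
Pot levels (distinct totals of non-folded players): 37, 57
Layer 1-37: 37 each from A, B, C, D = 37*4 = 148 chips; eligible A, B, C, D
Layer 38-57: 20 each from A, C, D = 20*3 = 60 chips; eligible A, C, D

Pot 1: 148 chips, eligible: A, B, C, D
Pot 2: 60 chips, eligible: A, C, D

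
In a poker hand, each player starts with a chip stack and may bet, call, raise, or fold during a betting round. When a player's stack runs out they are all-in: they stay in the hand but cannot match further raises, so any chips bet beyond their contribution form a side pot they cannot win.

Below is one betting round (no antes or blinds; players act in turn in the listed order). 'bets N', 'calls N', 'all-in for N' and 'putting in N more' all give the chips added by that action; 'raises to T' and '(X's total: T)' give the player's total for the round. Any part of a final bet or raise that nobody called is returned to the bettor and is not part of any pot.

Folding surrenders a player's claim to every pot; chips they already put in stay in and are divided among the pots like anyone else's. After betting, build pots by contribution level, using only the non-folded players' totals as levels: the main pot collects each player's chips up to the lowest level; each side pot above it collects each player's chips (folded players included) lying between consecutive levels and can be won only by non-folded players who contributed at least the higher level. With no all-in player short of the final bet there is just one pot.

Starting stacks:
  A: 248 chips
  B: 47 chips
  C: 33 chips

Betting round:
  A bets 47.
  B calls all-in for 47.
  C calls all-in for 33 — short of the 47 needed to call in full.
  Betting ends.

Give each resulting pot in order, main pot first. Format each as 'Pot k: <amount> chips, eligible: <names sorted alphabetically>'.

Contributions: A=47, B=47, C=33
Pot levels (distinct totals of non-folded players): 33, 47
Layer 1-33: 33 each from A, B, C = 33*3 = 99 chips; eligible A, B, C
Layer 34-47: 14 each from A, B = 14*2 = 28 chips; eligible A, B

Pot 1: 99 chips, eligible: A, B, C
Pot 2: 28 chips, eligible: A, B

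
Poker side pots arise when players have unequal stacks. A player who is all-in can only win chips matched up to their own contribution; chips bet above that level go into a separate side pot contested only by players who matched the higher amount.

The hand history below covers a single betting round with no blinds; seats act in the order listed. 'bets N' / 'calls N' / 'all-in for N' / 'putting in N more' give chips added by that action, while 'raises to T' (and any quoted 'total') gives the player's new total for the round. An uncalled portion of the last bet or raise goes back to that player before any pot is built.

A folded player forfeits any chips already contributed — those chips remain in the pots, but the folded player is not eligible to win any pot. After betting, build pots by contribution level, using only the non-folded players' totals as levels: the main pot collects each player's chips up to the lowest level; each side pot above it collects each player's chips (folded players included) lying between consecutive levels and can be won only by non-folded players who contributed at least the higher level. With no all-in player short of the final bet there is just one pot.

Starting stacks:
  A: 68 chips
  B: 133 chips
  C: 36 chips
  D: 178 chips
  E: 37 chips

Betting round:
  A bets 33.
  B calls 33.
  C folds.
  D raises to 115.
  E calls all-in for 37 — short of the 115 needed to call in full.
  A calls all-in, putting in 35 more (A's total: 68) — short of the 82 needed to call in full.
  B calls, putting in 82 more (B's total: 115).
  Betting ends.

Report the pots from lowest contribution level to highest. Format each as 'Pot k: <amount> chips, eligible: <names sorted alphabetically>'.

Pot 1: 148 chips, eligible: A, B, D, E
Pot 2: 93 chips, eligible: A, B, D
Pot 3: 94 chips, eligible: B, D

Derivation:
Contributions: A=68, B=115, D=115, E=37
Folded: C
Pot levels (distinct totals of non-folded players): 37, 68, 115
Layer 1-37: 37 each from A, B, D, E = 37*4 = 148 chips; eligible A, B, D, E
Layer 38-68: 31 each from A, B, D = 31*3 = 93 chips; eligible A, B, D
Layer 69-115: 47 each from B, D = 47*2 = 94 chips; eligible B, D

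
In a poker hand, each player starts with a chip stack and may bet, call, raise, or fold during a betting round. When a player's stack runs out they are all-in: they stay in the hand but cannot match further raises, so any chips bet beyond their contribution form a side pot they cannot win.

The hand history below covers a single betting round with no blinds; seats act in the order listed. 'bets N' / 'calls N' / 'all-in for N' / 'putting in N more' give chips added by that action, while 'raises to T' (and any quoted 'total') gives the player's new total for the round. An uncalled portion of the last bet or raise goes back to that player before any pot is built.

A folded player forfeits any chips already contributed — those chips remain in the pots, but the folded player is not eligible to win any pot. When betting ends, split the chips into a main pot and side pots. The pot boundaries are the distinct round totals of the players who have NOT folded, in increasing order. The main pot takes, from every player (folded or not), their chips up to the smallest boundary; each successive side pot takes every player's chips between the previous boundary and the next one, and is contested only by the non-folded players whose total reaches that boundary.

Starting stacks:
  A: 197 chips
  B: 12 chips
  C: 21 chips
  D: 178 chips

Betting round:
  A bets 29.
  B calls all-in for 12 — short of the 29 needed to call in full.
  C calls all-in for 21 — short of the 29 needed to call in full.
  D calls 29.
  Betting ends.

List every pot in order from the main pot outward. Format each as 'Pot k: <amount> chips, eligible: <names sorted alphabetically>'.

Pot 1: 48 chips, eligible: A, B, C, D
Pot 2: 27 chips, eligible: A, C, D
Pot 3: 16 chips, eligible: A, D

Derivation:
Contributions: A=29, B=12, C=21, D=29
Pot levels (distinct totals of non-folded players): 12, 21, 29
Layer 1-12: 12 each from A, B, C, D = 12*4 = 48 chips; eligible A, B, C, D
Layer 13-21: 9 each from A, C, D = 9*3 = 27 chips; eligible A, C, D
Layer 22-29: 8 each from A, D = 8*2 = 16 chips; eligible A, D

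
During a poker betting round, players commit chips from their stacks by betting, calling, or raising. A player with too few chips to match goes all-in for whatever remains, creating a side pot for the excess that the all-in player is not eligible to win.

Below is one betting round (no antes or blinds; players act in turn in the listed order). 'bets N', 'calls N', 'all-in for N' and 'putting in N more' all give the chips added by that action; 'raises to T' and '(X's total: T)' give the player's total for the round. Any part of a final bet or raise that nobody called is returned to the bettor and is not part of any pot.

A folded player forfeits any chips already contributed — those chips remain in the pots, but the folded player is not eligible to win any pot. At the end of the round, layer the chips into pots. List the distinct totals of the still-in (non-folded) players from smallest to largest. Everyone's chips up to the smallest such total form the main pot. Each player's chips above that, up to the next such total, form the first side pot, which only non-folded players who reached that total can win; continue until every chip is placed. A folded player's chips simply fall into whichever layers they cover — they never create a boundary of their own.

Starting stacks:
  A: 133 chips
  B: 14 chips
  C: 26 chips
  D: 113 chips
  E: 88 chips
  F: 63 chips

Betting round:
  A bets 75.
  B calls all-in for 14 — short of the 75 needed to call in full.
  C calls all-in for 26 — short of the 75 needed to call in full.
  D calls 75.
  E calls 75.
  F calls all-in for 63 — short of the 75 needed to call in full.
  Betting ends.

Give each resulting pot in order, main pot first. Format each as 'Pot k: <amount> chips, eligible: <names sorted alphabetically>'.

Pot 1: 84 chips, eligible: A, B, C, D, E, F
Pot 2: 60 chips, eligible: A, C, D, E, F
Pot 3: 148 chips, eligible: A, D, E, F
Pot 4: 36 chips, eligible: A, D, E

Derivation:
Contributions: A=75, B=14, C=26, D=75, E=75, F=63
Pot levels (distinct totals of non-folded players): 14, 26, 63, 75
Layer 1-14: 14 each from A, B, C, D, E, F = 14*6 = 84 chips; eligible A, B, C, D, E, F
Layer 15-26: 12 each from A, C, D, E, F = 12*5 = 60 chips; eligible A, C, D, E, F
Layer 27-63: 37 each from A, D, E, F = 37*4 = 148 chips; eligible A, D, E, F
Layer 64-75: 12 each from A, D, E = 12*3 = 36 chips; eligible A, D, E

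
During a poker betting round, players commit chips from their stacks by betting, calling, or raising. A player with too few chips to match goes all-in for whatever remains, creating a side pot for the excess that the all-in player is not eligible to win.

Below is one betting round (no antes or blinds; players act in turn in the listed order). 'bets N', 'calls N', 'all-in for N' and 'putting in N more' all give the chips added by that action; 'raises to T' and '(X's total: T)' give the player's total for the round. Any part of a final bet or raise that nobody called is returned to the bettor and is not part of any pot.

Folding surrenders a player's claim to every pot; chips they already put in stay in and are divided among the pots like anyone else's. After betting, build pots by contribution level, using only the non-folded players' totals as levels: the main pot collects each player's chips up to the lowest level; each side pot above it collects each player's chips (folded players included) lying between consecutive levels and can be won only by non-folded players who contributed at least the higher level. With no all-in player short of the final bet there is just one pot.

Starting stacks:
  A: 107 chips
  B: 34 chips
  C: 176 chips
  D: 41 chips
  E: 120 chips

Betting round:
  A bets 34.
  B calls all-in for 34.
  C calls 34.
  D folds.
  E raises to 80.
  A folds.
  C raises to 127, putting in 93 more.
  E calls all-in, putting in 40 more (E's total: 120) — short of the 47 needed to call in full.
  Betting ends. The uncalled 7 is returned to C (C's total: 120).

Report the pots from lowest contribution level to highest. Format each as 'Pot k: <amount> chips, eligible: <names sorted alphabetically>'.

Contributions (after 7 returned to C): A=34, B=34, C=120, E=120
Folded: A, D
Pot levels (distinct totals of non-folded players): 34, 120
Layer 1-34: 34 each from A, B, C, E = 34*4 = 136 chips; eligible B, C, E
Layer 35-120: 86 each from C, E = 86*2 = 172 chips; eligible C, E

Pot 1: 136 chips, eligible: B, C, E
Pot 2: 172 chips, eligible: C, E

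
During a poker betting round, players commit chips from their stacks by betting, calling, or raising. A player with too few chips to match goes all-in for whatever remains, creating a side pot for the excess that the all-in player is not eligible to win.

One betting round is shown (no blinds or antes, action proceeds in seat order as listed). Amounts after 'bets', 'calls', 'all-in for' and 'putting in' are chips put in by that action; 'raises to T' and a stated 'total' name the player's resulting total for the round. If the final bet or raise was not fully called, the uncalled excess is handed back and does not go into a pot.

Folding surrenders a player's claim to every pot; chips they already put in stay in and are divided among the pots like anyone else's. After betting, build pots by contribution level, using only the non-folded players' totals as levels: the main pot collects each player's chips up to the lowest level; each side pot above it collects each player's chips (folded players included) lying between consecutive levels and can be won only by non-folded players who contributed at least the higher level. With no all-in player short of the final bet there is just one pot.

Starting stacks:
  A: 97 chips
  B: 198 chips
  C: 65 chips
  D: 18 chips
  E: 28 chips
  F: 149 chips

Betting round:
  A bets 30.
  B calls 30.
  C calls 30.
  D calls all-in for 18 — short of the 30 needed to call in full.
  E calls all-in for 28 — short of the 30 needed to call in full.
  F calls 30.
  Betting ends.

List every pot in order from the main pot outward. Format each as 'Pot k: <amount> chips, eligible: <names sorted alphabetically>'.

Contributions: A=30, B=30, C=30, D=18, E=28, F=30
Pot levels (distinct totals of non-folded players): 18, 28, 30
Layer 1-18: 18 each from A, B, C, D, E, F = 18*6 = 108 chips; eligible A, B, C, D, E, F
Layer 19-28: 10 each from A, B, C, E, F = 10*5 = 50 chips; eligible A, B, C, E, F
Layer 29-30: 2 each from A, B, C, F = 2*4 = 8 chips; eligible A, B, C, F

Pot 1: 108 chips, eligible: A, B, C, D, E, F
Pot 2: 50 chips, eligible: A, B, C, E, F
Pot 3: 8 chips, eligible: A, B, C, F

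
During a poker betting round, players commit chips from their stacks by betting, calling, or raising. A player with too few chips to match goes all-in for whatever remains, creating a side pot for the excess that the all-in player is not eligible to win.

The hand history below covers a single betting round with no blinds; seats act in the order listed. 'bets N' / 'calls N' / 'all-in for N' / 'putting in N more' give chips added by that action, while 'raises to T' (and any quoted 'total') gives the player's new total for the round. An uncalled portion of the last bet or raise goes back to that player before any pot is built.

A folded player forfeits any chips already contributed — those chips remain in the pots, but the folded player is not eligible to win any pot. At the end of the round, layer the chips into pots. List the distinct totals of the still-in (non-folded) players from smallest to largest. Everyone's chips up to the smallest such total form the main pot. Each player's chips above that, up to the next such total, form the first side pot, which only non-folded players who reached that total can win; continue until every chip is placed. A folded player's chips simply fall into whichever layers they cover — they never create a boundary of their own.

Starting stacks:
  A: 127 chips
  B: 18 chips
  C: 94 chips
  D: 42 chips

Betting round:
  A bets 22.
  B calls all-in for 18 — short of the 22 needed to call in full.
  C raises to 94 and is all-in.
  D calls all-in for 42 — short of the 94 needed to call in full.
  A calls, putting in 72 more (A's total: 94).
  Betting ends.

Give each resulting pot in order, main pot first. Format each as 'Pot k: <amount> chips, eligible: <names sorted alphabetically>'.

Pot 1: 72 chips, eligible: A, B, C, D
Pot 2: 72 chips, eligible: A, C, D
Pot 3: 104 chips, eligible: A, C

Derivation:
Contributions: A=94, B=18, C=94, D=42
Pot levels (distinct totals of non-folded players): 18, 42, 94
Layer 1-18: 18 each from A, B, C, D = 18*4 = 72 chips; eligible A, B, C, D
Layer 19-42: 24 each from A, C, D = 24*3 = 72 chips; eligible A, C, D
Layer 43-94: 52 each from A, C = 52*2 = 104 chips; eligible A, C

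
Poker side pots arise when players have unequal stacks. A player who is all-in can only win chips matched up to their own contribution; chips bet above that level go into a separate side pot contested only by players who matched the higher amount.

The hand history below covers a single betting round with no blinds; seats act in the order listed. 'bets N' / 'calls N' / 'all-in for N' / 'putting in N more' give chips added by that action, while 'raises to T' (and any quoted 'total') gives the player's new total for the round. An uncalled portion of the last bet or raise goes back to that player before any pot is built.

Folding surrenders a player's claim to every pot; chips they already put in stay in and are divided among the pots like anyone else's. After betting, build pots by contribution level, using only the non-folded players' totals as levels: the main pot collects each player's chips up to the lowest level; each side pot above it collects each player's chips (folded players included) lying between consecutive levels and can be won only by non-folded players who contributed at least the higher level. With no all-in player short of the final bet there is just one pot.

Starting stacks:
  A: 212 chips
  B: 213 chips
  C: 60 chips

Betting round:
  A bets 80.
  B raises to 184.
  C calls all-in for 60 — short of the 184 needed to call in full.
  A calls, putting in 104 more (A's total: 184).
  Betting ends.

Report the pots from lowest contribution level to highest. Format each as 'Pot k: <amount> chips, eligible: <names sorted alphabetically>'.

Pot 1: 180 chips, eligible: A, B, C
Pot 2: 248 chips, eligible: A, B

Derivation:
Contributions: A=184, B=184, C=60
Pot levels (distinct totals of non-folded players): 60, 184
Layer 1-60: 60 each from A, B, C = 60*3 = 180 chips; eligible A, B, C
Layer 61-184: 124 each from A, B = 124*2 = 248 chips; eligible A, B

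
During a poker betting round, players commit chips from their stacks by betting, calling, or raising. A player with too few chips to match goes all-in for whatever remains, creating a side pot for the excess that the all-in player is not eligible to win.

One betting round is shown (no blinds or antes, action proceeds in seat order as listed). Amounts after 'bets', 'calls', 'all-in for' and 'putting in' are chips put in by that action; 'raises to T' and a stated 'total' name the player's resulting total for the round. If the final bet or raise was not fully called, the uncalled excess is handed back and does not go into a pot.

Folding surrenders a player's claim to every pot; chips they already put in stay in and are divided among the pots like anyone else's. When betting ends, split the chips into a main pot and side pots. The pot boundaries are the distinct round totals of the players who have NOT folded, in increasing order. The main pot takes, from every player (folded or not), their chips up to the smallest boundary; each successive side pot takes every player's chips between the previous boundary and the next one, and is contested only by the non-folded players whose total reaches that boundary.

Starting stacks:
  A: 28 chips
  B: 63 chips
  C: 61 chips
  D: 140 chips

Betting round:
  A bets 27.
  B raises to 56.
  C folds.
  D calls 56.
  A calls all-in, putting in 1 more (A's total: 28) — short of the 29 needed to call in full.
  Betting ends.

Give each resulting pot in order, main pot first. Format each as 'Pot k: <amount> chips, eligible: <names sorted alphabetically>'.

Contributions: A=28, B=56, D=56
Folded: C
Pot levels (distinct totals of non-folded players): 28, 56
Layer 1-28: 28 each from A, B, D = 28*3 = 84 chips; eligible A, B, D
Layer 29-56: 28 each from B, D = 28*2 = 56 chips; eligible B, D

Pot 1: 84 chips, eligible: A, B, D
Pot 2: 56 chips, eligible: B, D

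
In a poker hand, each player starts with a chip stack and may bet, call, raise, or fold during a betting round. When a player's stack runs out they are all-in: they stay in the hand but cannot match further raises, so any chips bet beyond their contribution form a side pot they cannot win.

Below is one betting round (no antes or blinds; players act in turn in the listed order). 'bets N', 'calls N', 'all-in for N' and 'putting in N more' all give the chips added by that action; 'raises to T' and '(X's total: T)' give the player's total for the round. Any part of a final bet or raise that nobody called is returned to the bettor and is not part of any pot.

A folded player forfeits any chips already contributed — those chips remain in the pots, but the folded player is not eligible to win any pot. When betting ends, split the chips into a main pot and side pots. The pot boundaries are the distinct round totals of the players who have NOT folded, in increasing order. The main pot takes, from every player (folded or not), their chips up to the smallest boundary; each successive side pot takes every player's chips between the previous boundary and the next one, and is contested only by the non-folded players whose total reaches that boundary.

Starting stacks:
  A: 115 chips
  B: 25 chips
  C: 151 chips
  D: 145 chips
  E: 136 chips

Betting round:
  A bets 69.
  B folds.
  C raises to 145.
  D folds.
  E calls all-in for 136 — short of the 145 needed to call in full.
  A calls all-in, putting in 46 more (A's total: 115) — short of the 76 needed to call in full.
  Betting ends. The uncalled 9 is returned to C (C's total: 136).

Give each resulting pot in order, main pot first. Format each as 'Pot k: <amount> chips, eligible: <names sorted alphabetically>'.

Pot 1: 345 chips, eligible: A, C, E
Pot 2: 42 chips, eligible: C, E

Derivation:
Contributions (after 9 returned to C): A=115, C=136, E=136
Folded: B, D
Pot levels (distinct totals of non-folded players): 115, 136
Layer 1-115: 115 each from A, C, E = 115*3 = 345 chips; eligible A, C, E
Layer 116-136: 21 each from C, E = 21*2 = 42 chips; eligible C, E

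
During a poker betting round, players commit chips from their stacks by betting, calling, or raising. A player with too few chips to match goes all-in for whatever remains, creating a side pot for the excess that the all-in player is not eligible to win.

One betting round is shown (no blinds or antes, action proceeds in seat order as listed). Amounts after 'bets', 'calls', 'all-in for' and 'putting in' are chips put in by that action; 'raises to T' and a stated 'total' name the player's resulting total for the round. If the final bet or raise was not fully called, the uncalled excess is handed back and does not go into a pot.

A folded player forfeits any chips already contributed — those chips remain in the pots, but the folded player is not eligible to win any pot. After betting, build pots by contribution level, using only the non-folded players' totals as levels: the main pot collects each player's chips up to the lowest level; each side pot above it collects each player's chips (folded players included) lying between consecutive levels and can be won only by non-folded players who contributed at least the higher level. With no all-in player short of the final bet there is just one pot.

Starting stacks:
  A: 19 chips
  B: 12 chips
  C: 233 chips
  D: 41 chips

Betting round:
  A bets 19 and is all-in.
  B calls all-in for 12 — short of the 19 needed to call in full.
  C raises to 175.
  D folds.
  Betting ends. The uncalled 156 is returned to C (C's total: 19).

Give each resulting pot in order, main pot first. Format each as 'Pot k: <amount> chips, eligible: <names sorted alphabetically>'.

Contributions (after 156 returned to C): A=19, B=12, C=19
Folded: D
Pot levels (distinct totals of non-folded players): 12, 19
Layer 1-12: 12 each from A, B, C = 12*3 = 36 chips; eligible A, B, C
Layer 13-19: 7 each from A, C = 7*2 = 14 chips; eligible A, C

Pot 1: 36 chips, eligible: A, B, C
Pot 2: 14 chips, eligible: A, C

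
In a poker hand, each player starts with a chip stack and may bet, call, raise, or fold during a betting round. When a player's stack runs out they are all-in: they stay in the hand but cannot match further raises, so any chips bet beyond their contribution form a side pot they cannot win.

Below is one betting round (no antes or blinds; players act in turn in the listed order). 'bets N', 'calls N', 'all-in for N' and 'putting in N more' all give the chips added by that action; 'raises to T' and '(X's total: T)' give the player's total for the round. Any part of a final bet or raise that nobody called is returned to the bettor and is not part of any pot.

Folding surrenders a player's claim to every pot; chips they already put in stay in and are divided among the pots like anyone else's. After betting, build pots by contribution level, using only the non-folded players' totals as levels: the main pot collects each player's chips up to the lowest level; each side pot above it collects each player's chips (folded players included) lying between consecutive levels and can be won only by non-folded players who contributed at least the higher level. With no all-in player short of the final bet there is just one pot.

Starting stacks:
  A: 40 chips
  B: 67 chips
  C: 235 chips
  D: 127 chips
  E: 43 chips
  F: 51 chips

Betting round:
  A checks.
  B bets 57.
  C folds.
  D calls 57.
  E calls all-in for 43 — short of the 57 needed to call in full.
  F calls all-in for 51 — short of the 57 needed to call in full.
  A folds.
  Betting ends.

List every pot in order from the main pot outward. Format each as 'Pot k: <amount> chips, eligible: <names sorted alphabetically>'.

Contributions: B=57, D=57, E=43, F=51
Folded: A, C
Pot levels (distinct totals of non-folded players): 43, 51, 57
Layer 1-43: 43 each from B, D, E, F = 43*4 = 172 chips; eligible B, D, E, F
Layer 44-51: 8 each from B, D, F = 8*3 = 24 chips; eligible B, D, F
Layer 52-57: 6 each from B, D = 6*2 = 12 chips; eligible B, D

Pot 1: 172 chips, eligible: B, D, E, F
Pot 2: 24 chips, eligible: B, D, F
Pot 3: 12 chips, eligible: B, D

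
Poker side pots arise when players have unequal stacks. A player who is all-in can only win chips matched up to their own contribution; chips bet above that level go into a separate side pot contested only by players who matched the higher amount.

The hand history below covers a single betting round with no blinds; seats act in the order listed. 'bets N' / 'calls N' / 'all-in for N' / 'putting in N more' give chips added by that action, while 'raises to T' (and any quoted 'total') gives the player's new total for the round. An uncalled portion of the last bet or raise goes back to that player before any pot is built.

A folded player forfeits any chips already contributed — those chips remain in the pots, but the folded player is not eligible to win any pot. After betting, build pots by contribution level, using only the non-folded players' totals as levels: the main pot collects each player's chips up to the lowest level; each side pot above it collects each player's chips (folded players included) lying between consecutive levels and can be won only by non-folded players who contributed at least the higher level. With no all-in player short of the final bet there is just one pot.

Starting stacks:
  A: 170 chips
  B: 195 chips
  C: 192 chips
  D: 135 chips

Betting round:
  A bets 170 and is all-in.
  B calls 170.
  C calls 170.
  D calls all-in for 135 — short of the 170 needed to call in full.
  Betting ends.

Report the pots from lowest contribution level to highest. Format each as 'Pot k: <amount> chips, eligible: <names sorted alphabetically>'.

Contributions: A=170, B=170, C=170, D=135
Pot levels (distinct totals of non-folded players): 135, 170
Layer 1-135: 135 each from A, B, C, D = 135*4 = 540 chips; eligible A, B, C, D
Layer 136-170: 35 each from A, B, C = 35*3 = 105 chips; eligible A, B, C

Pot 1: 540 chips, eligible: A, B, C, D
Pot 2: 105 chips, eligible: A, B, C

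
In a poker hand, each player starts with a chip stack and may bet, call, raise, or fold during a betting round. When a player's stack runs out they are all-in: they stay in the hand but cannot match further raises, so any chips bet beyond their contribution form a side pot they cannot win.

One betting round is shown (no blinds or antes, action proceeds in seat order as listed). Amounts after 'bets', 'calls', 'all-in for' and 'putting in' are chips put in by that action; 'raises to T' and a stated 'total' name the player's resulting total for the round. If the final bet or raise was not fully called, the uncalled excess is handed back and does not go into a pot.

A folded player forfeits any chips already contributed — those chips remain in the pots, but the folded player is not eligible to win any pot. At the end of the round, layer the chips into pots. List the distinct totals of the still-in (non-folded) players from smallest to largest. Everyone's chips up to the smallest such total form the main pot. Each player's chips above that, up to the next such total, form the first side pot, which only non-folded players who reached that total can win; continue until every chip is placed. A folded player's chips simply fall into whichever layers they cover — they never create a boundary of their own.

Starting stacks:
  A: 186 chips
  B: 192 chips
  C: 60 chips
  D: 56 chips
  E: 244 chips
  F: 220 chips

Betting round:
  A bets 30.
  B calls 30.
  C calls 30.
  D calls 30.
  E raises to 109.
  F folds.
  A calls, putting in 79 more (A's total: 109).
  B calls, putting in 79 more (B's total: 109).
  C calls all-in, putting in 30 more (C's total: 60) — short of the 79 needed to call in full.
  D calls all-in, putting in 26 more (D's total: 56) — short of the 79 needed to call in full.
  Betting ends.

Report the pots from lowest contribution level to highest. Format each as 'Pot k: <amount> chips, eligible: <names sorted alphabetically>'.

Pot 1: 280 chips, eligible: A, B, C, D, E
Pot 2: 16 chips, eligible: A, B, C, E
Pot 3: 147 chips, eligible: A, B, E

Derivation:
Contributions: A=109, B=109, C=60, D=56, E=109
Folded: F
Pot levels (distinct totals of non-folded players): 56, 60, 109
Layer 1-56: 56 each from A, B, C, D, E = 56*5 = 280 chips; eligible A, B, C, D, E
Layer 57-60: 4 each from A, B, C, E = 4*4 = 16 chips; eligible A, B, C, E
Layer 61-109: 49 each from A, B, E = 49*3 = 147 chips; eligible A, B, E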